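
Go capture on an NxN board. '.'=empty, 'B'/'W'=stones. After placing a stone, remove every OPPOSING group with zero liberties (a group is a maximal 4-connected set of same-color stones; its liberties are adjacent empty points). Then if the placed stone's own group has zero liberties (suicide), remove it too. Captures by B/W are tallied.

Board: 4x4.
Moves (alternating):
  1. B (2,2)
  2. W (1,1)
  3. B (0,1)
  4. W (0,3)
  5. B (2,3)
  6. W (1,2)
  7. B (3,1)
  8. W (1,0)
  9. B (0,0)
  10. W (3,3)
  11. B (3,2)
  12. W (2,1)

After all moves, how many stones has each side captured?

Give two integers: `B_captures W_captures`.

Move 1: B@(2,2) -> caps B=0 W=0
Move 2: W@(1,1) -> caps B=0 W=0
Move 3: B@(0,1) -> caps B=0 W=0
Move 4: W@(0,3) -> caps B=0 W=0
Move 5: B@(2,3) -> caps B=0 W=0
Move 6: W@(1,2) -> caps B=0 W=0
Move 7: B@(3,1) -> caps B=0 W=0
Move 8: W@(1,0) -> caps B=0 W=0
Move 9: B@(0,0) -> caps B=0 W=0
Move 10: W@(3,3) -> caps B=0 W=0
Move 11: B@(3,2) -> caps B=1 W=0
Move 12: W@(2,1) -> caps B=1 W=0

Answer: 1 0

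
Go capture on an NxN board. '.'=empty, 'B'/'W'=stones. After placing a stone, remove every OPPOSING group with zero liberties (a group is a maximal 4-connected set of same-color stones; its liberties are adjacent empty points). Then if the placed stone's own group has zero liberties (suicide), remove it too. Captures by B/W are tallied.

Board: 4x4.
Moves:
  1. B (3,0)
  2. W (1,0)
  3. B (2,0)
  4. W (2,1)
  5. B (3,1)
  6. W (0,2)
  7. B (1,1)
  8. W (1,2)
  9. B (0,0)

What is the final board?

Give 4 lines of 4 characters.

Move 1: B@(3,0) -> caps B=0 W=0
Move 2: W@(1,0) -> caps B=0 W=0
Move 3: B@(2,0) -> caps B=0 W=0
Move 4: W@(2,1) -> caps B=0 W=0
Move 5: B@(3,1) -> caps B=0 W=0
Move 6: W@(0,2) -> caps B=0 W=0
Move 7: B@(1,1) -> caps B=0 W=0
Move 8: W@(1,2) -> caps B=0 W=0
Move 9: B@(0,0) -> caps B=1 W=0

Answer: B.W.
.BW.
BW..
BB..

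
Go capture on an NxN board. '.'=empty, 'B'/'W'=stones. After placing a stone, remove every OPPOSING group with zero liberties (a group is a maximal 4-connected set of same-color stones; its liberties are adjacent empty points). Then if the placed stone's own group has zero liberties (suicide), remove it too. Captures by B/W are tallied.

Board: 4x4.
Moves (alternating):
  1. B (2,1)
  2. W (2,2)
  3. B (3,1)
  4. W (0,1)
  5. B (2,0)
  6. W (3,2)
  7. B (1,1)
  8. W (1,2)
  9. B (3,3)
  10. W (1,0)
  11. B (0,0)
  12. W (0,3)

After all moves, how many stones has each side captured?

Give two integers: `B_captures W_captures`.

Answer: 1 0

Derivation:
Move 1: B@(2,1) -> caps B=0 W=0
Move 2: W@(2,2) -> caps B=0 W=0
Move 3: B@(3,1) -> caps B=0 W=0
Move 4: W@(0,1) -> caps B=0 W=0
Move 5: B@(2,0) -> caps B=0 W=0
Move 6: W@(3,2) -> caps B=0 W=0
Move 7: B@(1,1) -> caps B=0 W=0
Move 8: W@(1,2) -> caps B=0 W=0
Move 9: B@(3,3) -> caps B=0 W=0
Move 10: W@(1,0) -> caps B=0 W=0
Move 11: B@(0,0) -> caps B=1 W=0
Move 12: W@(0,3) -> caps B=1 W=0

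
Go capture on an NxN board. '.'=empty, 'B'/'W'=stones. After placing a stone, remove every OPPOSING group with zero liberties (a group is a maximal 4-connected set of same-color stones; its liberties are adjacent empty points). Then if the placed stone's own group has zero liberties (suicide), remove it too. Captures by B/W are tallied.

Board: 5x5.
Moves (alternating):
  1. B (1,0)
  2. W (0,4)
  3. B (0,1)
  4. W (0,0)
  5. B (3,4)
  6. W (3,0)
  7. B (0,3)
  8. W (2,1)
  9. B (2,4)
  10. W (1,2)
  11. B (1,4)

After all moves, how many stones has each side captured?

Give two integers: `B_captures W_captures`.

Move 1: B@(1,0) -> caps B=0 W=0
Move 2: W@(0,4) -> caps B=0 W=0
Move 3: B@(0,1) -> caps B=0 W=0
Move 4: W@(0,0) -> caps B=0 W=0
Move 5: B@(3,4) -> caps B=0 W=0
Move 6: W@(3,0) -> caps B=0 W=0
Move 7: B@(0,3) -> caps B=0 W=0
Move 8: W@(2,1) -> caps B=0 W=0
Move 9: B@(2,4) -> caps B=0 W=0
Move 10: W@(1,2) -> caps B=0 W=0
Move 11: B@(1,4) -> caps B=1 W=0

Answer: 1 0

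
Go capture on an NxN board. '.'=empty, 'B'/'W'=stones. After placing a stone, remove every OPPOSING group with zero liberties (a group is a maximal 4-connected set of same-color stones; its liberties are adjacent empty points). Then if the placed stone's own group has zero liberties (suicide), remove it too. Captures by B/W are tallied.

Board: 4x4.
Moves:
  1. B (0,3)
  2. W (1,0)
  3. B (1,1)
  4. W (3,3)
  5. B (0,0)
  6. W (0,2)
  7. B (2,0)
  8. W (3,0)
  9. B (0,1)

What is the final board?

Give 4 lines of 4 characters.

Move 1: B@(0,3) -> caps B=0 W=0
Move 2: W@(1,0) -> caps B=0 W=0
Move 3: B@(1,1) -> caps B=0 W=0
Move 4: W@(3,3) -> caps B=0 W=0
Move 5: B@(0,0) -> caps B=0 W=0
Move 6: W@(0,2) -> caps B=0 W=0
Move 7: B@(2,0) -> caps B=1 W=0
Move 8: W@(3,0) -> caps B=1 W=0
Move 9: B@(0,1) -> caps B=1 W=0

Answer: BBWB
.B..
B...
W..W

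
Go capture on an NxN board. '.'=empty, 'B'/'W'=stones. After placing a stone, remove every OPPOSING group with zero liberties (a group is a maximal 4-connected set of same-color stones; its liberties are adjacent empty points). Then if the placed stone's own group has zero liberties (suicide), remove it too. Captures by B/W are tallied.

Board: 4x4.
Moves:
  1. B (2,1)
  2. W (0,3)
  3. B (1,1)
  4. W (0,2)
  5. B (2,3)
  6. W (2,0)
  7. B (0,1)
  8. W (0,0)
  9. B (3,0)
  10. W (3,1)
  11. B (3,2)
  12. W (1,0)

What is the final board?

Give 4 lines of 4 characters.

Move 1: B@(2,1) -> caps B=0 W=0
Move 2: W@(0,3) -> caps B=0 W=0
Move 3: B@(1,1) -> caps B=0 W=0
Move 4: W@(0,2) -> caps B=0 W=0
Move 5: B@(2,3) -> caps B=0 W=0
Move 6: W@(2,0) -> caps B=0 W=0
Move 7: B@(0,1) -> caps B=0 W=0
Move 8: W@(0,0) -> caps B=0 W=0
Move 9: B@(3,0) -> caps B=0 W=0
Move 10: W@(3,1) -> caps B=0 W=1
Move 11: B@(3,2) -> caps B=0 W=1
Move 12: W@(1,0) -> caps B=0 W=1

Answer: WBWW
WB..
WB.B
.WB.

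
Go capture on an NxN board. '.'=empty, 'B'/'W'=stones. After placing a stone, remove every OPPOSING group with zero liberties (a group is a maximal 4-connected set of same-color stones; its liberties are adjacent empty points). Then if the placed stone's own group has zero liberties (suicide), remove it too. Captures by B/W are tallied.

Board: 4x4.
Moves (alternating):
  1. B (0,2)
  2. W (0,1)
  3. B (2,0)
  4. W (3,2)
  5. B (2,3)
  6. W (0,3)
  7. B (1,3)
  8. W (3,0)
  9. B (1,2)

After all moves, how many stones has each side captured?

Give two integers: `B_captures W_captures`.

Move 1: B@(0,2) -> caps B=0 W=0
Move 2: W@(0,1) -> caps B=0 W=0
Move 3: B@(2,0) -> caps B=0 W=0
Move 4: W@(3,2) -> caps B=0 W=0
Move 5: B@(2,3) -> caps B=0 W=0
Move 6: W@(0,3) -> caps B=0 W=0
Move 7: B@(1,3) -> caps B=1 W=0
Move 8: W@(3,0) -> caps B=1 W=0
Move 9: B@(1,2) -> caps B=1 W=0

Answer: 1 0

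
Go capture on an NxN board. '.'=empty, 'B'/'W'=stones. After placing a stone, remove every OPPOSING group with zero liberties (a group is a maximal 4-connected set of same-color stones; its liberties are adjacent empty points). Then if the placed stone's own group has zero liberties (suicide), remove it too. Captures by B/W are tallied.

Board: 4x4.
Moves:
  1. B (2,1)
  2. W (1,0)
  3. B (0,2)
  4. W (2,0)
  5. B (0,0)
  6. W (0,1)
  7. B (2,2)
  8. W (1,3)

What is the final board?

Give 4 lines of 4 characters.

Answer: .WB.
W..W
WBB.
....

Derivation:
Move 1: B@(2,1) -> caps B=0 W=0
Move 2: W@(1,0) -> caps B=0 W=0
Move 3: B@(0,2) -> caps B=0 W=0
Move 4: W@(2,0) -> caps B=0 W=0
Move 5: B@(0,0) -> caps B=0 W=0
Move 6: W@(0,1) -> caps B=0 W=1
Move 7: B@(2,2) -> caps B=0 W=1
Move 8: W@(1,3) -> caps B=0 W=1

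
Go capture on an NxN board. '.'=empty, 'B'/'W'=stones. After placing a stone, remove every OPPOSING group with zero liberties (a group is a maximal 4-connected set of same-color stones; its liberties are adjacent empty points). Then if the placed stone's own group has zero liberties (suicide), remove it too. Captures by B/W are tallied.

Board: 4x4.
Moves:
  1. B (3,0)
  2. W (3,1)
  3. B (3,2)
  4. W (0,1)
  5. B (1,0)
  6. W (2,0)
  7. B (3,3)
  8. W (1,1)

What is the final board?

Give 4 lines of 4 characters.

Answer: .W..
BW..
W...
.WBB

Derivation:
Move 1: B@(3,0) -> caps B=0 W=0
Move 2: W@(3,1) -> caps B=0 W=0
Move 3: B@(3,2) -> caps B=0 W=0
Move 4: W@(0,1) -> caps B=0 W=0
Move 5: B@(1,0) -> caps B=0 W=0
Move 6: W@(2,0) -> caps B=0 W=1
Move 7: B@(3,3) -> caps B=0 W=1
Move 8: W@(1,1) -> caps B=0 W=1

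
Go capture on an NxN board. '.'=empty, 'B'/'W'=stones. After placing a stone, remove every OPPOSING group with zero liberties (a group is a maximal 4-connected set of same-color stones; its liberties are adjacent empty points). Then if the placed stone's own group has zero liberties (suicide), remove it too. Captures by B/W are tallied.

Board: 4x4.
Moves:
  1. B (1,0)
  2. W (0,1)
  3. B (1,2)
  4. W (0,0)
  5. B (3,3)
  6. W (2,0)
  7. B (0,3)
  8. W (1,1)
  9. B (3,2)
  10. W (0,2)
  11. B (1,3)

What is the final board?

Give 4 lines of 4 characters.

Answer: WWWB
.WBB
W...
..BB

Derivation:
Move 1: B@(1,0) -> caps B=0 W=0
Move 2: W@(0,1) -> caps B=0 W=0
Move 3: B@(1,2) -> caps B=0 W=0
Move 4: W@(0,0) -> caps B=0 W=0
Move 5: B@(3,3) -> caps B=0 W=0
Move 6: W@(2,0) -> caps B=0 W=0
Move 7: B@(0,3) -> caps B=0 W=0
Move 8: W@(1,1) -> caps B=0 W=1
Move 9: B@(3,2) -> caps B=0 W=1
Move 10: W@(0,2) -> caps B=0 W=1
Move 11: B@(1,3) -> caps B=0 W=1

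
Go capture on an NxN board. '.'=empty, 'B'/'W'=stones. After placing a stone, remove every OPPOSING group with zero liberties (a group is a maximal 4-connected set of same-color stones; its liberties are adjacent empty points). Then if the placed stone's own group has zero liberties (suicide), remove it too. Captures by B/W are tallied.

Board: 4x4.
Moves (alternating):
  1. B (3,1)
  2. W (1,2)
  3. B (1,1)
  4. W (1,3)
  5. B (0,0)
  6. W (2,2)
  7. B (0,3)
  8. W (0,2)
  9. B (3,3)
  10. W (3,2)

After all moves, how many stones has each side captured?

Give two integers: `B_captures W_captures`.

Answer: 0 1

Derivation:
Move 1: B@(3,1) -> caps B=0 W=0
Move 2: W@(1,2) -> caps B=0 W=0
Move 3: B@(1,1) -> caps B=0 W=0
Move 4: W@(1,3) -> caps B=0 W=0
Move 5: B@(0,0) -> caps B=0 W=0
Move 6: W@(2,2) -> caps B=0 W=0
Move 7: B@(0,3) -> caps B=0 W=0
Move 8: W@(0,2) -> caps B=0 W=1
Move 9: B@(3,3) -> caps B=0 W=1
Move 10: W@(3,2) -> caps B=0 W=1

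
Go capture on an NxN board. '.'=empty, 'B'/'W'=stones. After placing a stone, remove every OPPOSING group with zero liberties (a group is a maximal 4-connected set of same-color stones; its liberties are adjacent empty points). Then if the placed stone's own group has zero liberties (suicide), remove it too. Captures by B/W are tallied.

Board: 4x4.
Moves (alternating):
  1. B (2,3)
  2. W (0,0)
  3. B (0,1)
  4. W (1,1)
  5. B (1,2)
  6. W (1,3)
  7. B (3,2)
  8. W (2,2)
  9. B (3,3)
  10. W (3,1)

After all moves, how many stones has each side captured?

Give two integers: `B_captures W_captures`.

Move 1: B@(2,3) -> caps B=0 W=0
Move 2: W@(0,0) -> caps B=0 W=0
Move 3: B@(0,1) -> caps B=0 W=0
Move 4: W@(1,1) -> caps B=0 W=0
Move 5: B@(1,2) -> caps B=0 W=0
Move 6: W@(1,3) -> caps B=0 W=0
Move 7: B@(3,2) -> caps B=0 W=0
Move 8: W@(2,2) -> caps B=0 W=0
Move 9: B@(3,3) -> caps B=0 W=0
Move 10: W@(3,1) -> caps B=0 W=3

Answer: 0 3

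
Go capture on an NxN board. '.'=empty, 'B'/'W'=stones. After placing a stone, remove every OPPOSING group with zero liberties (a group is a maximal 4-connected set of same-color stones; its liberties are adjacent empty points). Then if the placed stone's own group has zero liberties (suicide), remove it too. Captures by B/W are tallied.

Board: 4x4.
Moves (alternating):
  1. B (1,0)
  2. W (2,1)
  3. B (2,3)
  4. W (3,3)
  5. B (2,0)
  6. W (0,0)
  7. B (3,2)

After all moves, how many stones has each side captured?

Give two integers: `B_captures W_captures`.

Move 1: B@(1,0) -> caps B=0 W=0
Move 2: W@(2,1) -> caps B=0 W=0
Move 3: B@(2,3) -> caps B=0 W=0
Move 4: W@(3,3) -> caps B=0 W=0
Move 5: B@(2,0) -> caps B=0 W=0
Move 6: W@(0,0) -> caps B=0 W=0
Move 7: B@(3,2) -> caps B=1 W=0

Answer: 1 0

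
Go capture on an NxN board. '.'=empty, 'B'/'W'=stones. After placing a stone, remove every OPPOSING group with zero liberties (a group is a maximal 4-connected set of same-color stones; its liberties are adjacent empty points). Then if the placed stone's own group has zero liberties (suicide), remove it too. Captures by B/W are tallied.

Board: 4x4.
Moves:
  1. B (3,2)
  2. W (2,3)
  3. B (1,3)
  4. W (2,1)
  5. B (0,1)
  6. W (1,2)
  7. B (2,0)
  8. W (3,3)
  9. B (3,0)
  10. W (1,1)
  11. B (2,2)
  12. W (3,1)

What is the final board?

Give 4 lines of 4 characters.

Answer: .B..
.WWB
BWB.
BWB.

Derivation:
Move 1: B@(3,2) -> caps B=0 W=0
Move 2: W@(2,3) -> caps B=0 W=0
Move 3: B@(1,3) -> caps B=0 W=0
Move 4: W@(2,1) -> caps B=0 W=0
Move 5: B@(0,1) -> caps B=0 W=0
Move 6: W@(1,2) -> caps B=0 W=0
Move 7: B@(2,0) -> caps B=0 W=0
Move 8: W@(3,3) -> caps B=0 W=0
Move 9: B@(3,0) -> caps B=0 W=0
Move 10: W@(1,1) -> caps B=0 W=0
Move 11: B@(2,2) -> caps B=2 W=0
Move 12: W@(3,1) -> caps B=2 W=0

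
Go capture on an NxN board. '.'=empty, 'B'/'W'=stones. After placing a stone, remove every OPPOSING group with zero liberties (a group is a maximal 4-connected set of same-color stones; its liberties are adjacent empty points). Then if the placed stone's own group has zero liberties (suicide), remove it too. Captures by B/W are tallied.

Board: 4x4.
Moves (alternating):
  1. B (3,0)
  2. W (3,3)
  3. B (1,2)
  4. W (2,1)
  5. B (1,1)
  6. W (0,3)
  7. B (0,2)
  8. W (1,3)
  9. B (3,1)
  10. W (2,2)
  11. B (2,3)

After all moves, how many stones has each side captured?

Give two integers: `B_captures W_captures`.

Move 1: B@(3,0) -> caps B=0 W=0
Move 2: W@(3,3) -> caps B=0 W=0
Move 3: B@(1,2) -> caps B=0 W=0
Move 4: W@(2,1) -> caps B=0 W=0
Move 5: B@(1,1) -> caps B=0 W=0
Move 6: W@(0,3) -> caps B=0 W=0
Move 7: B@(0,2) -> caps B=0 W=0
Move 8: W@(1,3) -> caps B=0 W=0
Move 9: B@(3,1) -> caps B=0 W=0
Move 10: W@(2,2) -> caps B=0 W=0
Move 11: B@(2,3) -> caps B=2 W=0

Answer: 2 0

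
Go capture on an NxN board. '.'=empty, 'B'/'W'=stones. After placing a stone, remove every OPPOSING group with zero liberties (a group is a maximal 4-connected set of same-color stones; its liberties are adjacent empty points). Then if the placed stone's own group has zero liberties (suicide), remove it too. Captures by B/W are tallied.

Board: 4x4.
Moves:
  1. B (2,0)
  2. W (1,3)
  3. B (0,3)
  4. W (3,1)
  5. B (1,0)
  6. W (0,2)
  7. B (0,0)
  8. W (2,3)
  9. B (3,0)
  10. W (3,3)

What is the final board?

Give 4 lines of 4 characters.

Answer: B.W.
B..W
B..W
BW.W

Derivation:
Move 1: B@(2,0) -> caps B=0 W=0
Move 2: W@(1,3) -> caps B=0 W=0
Move 3: B@(0,3) -> caps B=0 W=0
Move 4: W@(3,1) -> caps B=0 W=0
Move 5: B@(1,0) -> caps B=0 W=0
Move 6: W@(0,2) -> caps B=0 W=1
Move 7: B@(0,0) -> caps B=0 W=1
Move 8: W@(2,3) -> caps B=0 W=1
Move 9: B@(3,0) -> caps B=0 W=1
Move 10: W@(3,3) -> caps B=0 W=1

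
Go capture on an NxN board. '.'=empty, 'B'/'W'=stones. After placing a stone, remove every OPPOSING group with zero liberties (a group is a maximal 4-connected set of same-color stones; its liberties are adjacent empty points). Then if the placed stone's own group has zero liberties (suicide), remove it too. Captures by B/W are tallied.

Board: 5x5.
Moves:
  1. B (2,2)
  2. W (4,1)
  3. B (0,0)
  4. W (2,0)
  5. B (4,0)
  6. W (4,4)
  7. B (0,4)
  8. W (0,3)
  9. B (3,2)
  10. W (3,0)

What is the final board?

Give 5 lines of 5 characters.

Answer: B..WB
.....
W.B..
W.B..
.W..W

Derivation:
Move 1: B@(2,2) -> caps B=0 W=0
Move 2: W@(4,1) -> caps B=0 W=0
Move 3: B@(0,0) -> caps B=0 W=0
Move 4: W@(2,0) -> caps B=0 W=0
Move 5: B@(4,0) -> caps B=0 W=0
Move 6: W@(4,4) -> caps B=0 W=0
Move 7: B@(0,4) -> caps B=0 W=0
Move 8: W@(0,3) -> caps B=0 W=0
Move 9: B@(3,2) -> caps B=0 W=0
Move 10: W@(3,0) -> caps B=0 W=1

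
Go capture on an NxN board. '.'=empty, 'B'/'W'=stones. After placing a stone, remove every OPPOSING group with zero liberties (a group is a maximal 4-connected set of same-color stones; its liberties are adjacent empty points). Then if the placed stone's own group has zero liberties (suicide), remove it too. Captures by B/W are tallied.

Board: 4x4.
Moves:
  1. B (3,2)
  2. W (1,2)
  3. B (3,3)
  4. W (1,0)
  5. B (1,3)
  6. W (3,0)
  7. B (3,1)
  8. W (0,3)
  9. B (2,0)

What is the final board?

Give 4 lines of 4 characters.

Answer: ...W
W.WB
B...
.BBB

Derivation:
Move 1: B@(3,2) -> caps B=0 W=0
Move 2: W@(1,2) -> caps B=0 W=0
Move 3: B@(3,3) -> caps B=0 W=0
Move 4: W@(1,0) -> caps B=0 W=0
Move 5: B@(1,3) -> caps B=0 W=0
Move 6: W@(3,0) -> caps B=0 W=0
Move 7: B@(3,1) -> caps B=0 W=0
Move 8: W@(0,3) -> caps B=0 W=0
Move 9: B@(2,0) -> caps B=1 W=0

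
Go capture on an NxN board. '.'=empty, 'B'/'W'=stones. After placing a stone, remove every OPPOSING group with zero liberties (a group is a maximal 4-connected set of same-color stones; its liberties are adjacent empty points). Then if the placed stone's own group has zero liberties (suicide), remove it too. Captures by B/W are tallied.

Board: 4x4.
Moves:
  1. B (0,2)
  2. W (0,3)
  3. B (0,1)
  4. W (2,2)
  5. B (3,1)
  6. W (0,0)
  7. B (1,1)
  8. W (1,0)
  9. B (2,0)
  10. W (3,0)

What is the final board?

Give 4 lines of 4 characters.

Answer: .BBW
.B..
B.W.
.B..

Derivation:
Move 1: B@(0,2) -> caps B=0 W=0
Move 2: W@(0,3) -> caps B=0 W=0
Move 3: B@(0,1) -> caps B=0 W=0
Move 4: W@(2,2) -> caps B=0 W=0
Move 5: B@(3,1) -> caps B=0 W=0
Move 6: W@(0,0) -> caps B=0 W=0
Move 7: B@(1,1) -> caps B=0 W=0
Move 8: W@(1,0) -> caps B=0 W=0
Move 9: B@(2,0) -> caps B=2 W=0
Move 10: W@(3,0) -> caps B=2 W=0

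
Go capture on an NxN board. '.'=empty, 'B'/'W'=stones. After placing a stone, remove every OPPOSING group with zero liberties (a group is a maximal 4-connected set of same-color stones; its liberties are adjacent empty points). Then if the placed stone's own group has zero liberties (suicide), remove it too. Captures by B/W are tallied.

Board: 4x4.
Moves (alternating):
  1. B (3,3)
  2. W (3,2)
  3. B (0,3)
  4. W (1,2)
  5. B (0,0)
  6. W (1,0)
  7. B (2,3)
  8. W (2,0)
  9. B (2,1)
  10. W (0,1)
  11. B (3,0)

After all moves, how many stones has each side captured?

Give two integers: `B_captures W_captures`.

Move 1: B@(3,3) -> caps B=0 W=0
Move 2: W@(3,2) -> caps B=0 W=0
Move 3: B@(0,3) -> caps B=0 W=0
Move 4: W@(1,2) -> caps B=0 W=0
Move 5: B@(0,0) -> caps B=0 W=0
Move 6: W@(1,0) -> caps B=0 W=0
Move 7: B@(2,3) -> caps B=0 W=0
Move 8: W@(2,0) -> caps B=0 W=0
Move 9: B@(2,1) -> caps B=0 W=0
Move 10: W@(0,1) -> caps B=0 W=1
Move 11: B@(3,0) -> caps B=0 W=1

Answer: 0 1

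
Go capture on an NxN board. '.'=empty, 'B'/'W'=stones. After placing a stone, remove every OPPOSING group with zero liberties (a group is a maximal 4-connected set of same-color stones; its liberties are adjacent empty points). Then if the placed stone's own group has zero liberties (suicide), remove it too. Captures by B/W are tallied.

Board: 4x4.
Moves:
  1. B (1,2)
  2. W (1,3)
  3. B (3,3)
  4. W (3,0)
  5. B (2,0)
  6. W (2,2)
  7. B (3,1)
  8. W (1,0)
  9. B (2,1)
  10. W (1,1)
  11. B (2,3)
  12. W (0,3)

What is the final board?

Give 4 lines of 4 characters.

Answer: ...W
WWBW
BBWB
.B.B

Derivation:
Move 1: B@(1,2) -> caps B=0 W=0
Move 2: W@(1,3) -> caps B=0 W=0
Move 3: B@(3,3) -> caps B=0 W=0
Move 4: W@(3,0) -> caps B=0 W=0
Move 5: B@(2,0) -> caps B=0 W=0
Move 6: W@(2,2) -> caps B=0 W=0
Move 7: B@(3,1) -> caps B=1 W=0
Move 8: W@(1,0) -> caps B=1 W=0
Move 9: B@(2,1) -> caps B=1 W=0
Move 10: W@(1,1) -> caps B=1 W=0
Move 11: B@(2,3) -> caps B=1 W=0
Move 12: W@(0,3) -> caps B=1 W=0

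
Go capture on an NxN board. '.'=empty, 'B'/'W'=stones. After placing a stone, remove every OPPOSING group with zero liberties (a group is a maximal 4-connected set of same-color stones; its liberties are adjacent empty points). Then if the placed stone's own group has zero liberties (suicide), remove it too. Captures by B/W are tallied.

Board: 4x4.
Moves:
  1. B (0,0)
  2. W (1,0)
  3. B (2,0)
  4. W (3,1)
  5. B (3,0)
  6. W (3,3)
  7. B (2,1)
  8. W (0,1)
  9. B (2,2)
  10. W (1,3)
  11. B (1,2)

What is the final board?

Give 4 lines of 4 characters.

Move 1: B@(0,0) -> caps B=0 W=0
Move 2: W@(1,0) -> caps B=0 W=0
Move 3: B@(2,0) -> caps B=0 W=0
Move 4: W@(3,1) -> caps B=0 W=0
Move 5: B@(3,0) -> caps B=0 W=0
Move 6: W@(3,3) -> caps B=0 W=0
Move 7: B@(2,1) -> caps B=0 W=0
Move 8: W@(0,1) -> caps B=0 W=1
Move 9: B@(2,2) -> caps B=0 W=1
Move 10: W@(1,3) -> caps B=0 W=1
Move 11: B@(1,2) -> caps B=0 W=1

Answer: .W..
W.BW
BBB.
BW.W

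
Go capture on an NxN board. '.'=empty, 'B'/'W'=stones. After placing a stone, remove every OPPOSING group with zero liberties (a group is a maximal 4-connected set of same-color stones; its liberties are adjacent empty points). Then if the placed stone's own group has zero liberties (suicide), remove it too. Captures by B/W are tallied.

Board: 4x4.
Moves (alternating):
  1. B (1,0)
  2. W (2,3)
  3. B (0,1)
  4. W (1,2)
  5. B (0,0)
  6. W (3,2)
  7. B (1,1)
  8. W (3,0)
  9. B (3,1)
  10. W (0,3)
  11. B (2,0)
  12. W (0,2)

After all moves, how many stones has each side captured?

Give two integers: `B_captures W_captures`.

Move 1: B@(1,0) -> caps B=0 W=0
Move 2: W@(2,3) -> caps B=0 W=0
Move 3: B@(0,1) -> caps B=0 W=0
Move 4: W@(1,2) -> caps B=0 W=0
Move 5: B@(0,0) -> caps B=0 W=0
Move 6: W@(3,2) -> caps B=0 W=0
Move 7: B@(1,1) -> caps B=0 W=0
Move 8: W@(3,0) -> caps B=0 W=0
Move 9: B@(3,1) -> caps B=0 W=0
Move 10: W@(0,3) -> caps B=0 W=0
Move 11: B@(2,0) -> caps B=1 W=0
Move 12: W@(0,2) -> caps B=1 W=0

Answer: 1 0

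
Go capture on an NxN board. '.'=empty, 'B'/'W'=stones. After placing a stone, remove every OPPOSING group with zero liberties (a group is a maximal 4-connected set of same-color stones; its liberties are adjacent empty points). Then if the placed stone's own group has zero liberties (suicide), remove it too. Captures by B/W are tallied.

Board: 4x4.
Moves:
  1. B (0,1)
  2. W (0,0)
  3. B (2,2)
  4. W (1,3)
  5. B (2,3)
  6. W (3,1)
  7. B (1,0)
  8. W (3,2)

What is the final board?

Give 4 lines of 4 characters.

Move 1: B@(0,1) -> caps B=0 W=0
Move 2: W@(0,0) -> caps B=0 W=0
Move 3: B@(2,2) -> caps B=0 W=0
Move 4: W@(1,3) -> caps B=0 W=0
Move 5: B@(2,3) -> caps B=0 W=0
Move 6: W@(3,1) -> caps B=0 W=0
Move 7: B@(1,0) -> caps B=1 W=0
Move 8: W@(3,2) -> caps B=1 W=0

Answer: .B..
B..W
..BB
.WW.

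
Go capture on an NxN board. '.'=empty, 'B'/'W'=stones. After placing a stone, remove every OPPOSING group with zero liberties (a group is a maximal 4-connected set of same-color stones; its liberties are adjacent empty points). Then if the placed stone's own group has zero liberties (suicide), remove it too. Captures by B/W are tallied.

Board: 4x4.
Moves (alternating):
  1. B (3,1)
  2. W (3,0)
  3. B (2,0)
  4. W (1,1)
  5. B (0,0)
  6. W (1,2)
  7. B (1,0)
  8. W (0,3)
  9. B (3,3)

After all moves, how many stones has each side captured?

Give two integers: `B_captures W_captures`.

Answer: 1 0

Derivation:
Move 1: B@(3,1) -> caps B=0 W=0
Move 2: W@(3,0) -> caps B=0 W=0
Move 3: B@(2,0) -> caps B=1 W=0
Move 4: W@(1,1) -> caps B=1 W=0
Move 5: B@(0,0) -> caps B=1 W=0
Move 6: W@(1,2) -> caps B=1 W=0
Move 7: B@(1,0) -> caps B=1 W=0
Move 8: W@(0,3) -> caps B=1 W=0
Move 9: B@(3,3) -> caps B=1 W=0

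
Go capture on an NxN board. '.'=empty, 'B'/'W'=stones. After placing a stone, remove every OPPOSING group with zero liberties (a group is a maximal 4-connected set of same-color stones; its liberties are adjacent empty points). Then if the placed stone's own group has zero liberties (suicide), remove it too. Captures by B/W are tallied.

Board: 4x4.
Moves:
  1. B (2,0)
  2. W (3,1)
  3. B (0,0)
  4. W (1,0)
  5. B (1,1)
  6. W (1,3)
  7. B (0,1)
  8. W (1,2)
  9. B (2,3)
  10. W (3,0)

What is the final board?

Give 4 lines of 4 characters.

Move 1: B@(2,0) -> caps B=0 W=0
Move 2: W@(3,1) -> caps B=0 W=0
Move 3: B@(0,0) -> caps B=0 W=0
Move 4: W@(1,0) -> caps B=0 W=0
Move 5: B@(1,1) -> caps B=1 W=0
Move 6: W@(1,3) -> caps B=1 W=0
Move 7: B@(0,1) -> caps B=1 W=0
Move 8: W@(1,2) -> caps B=1 W=0
Move 9: B@(2,3) -> caps B=1 W=0
Move 10: W@(3,0) -> caps B=1 W=0

Answer: BB..
.BWW
B..B
WW..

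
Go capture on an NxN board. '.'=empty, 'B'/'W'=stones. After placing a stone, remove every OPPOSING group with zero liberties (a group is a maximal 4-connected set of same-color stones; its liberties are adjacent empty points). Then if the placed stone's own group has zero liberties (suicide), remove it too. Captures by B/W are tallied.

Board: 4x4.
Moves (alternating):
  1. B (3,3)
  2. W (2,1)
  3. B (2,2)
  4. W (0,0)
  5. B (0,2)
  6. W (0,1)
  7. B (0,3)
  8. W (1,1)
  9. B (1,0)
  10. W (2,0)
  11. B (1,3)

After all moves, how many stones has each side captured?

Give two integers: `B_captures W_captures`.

Move 1: B@(3,3) -> caps B=0 W=0
Move 2: W@(2,1) -> caps B=0 W=0
Move 3: B@(2,2) -> caps B=0 W=0
Move 4: W@(0,0) -> caps B=0 W=0
Move 5: B@(0,2) -> caps B=0 W=0
Move 6: W@(0,1) -> caps B=0 W=0
Move 7: B@(0,3) -> caps B=0 W=0
Move 8: W@(1,1) -> caps B=0 W=0
Move 9: B@(1,0) -> caps B=0 W=0
Move 10: W@(2,0) -> caps B=0 W=1
Move 11: B@(1,3) -> caps B=0 W=1

Answer: 0 1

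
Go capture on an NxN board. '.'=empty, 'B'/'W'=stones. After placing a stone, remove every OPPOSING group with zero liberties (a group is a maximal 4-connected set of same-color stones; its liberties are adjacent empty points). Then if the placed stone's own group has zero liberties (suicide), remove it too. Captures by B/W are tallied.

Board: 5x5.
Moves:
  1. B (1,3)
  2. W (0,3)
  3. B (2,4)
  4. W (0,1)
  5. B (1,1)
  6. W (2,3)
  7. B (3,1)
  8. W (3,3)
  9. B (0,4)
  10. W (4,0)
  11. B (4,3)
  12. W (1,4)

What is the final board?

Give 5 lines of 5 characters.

Answer: .W.W.
.B.BW
...WB
.B.W.
W..B.

Derivation:
Move 1: B@(1,3) -> caps B=0 W=0
Move 2: W@(0,3) -> caps B=0 W=0
Move 3: B@(2,4) -> caps B=0 W=0
Move 4: W@(0,1) -> caps B=0 W=0
Move 5: B@(1,1) -> caps B=0 W=0
Move 6: W@(2,3) -> caps B=0 W=0
Move 7: B@(3,1) -> caps B=0 W=0
Move 8: W@(3,3) -> caps B=0 W=0
Move 9: B@(0,4) -> caps B=0 W=0
Move 10: W@(4,0) -> caps B=0 W=0
Move 11: B@(4,3) -> caps B=0 W=0
Move 12: W@(1,4) -> caps B=0 W=1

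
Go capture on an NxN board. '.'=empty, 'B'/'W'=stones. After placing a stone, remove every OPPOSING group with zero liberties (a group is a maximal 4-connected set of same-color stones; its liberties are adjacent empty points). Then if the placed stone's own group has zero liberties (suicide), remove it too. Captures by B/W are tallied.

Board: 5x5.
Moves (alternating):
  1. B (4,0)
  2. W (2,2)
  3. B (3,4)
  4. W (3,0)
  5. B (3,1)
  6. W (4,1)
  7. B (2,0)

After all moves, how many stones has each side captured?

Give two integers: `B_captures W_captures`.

Move 1: B@(4,0) -> caps B=0 W=0
Move 2: W@(2,2) -> caps B=0 W=0
Move 3: B@(3,4) -> caps B=0 W=0
Move 4: W@(3,0) -> caps B=0 W=0
Move 5: B@(3,1) -> caps B=0 W=0
Move 6: W@(4,1) -> caps B=0 W=1
Move 7: B@(2,0) -> caps B=0 W=1

Answer: 0 1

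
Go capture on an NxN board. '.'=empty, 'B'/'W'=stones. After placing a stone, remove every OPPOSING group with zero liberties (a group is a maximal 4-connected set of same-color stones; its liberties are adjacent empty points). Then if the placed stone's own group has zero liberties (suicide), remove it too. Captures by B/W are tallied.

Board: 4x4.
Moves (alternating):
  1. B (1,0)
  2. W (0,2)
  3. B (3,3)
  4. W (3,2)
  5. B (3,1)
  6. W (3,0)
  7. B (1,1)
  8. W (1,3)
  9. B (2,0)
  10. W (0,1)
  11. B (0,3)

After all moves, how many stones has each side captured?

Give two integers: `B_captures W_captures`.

Answer: 1 0

Derivation:
Move 1: B@(1,0) -> caps B=0 W=0
Move 2: W@(0,2) -> caps B=0 W=0
Move 3: B@(3,3) -> caps B=0 W=0
Move 4: W@(3,2) -> caps B=0 W=0
Move 5: B@(3,1) -> caps B=0 W=0
Move 6: W@(3,0) -> caps B=0 W=0
Move 7: B@(1,1) -> caps B=0 W=0
Move 8: W@(1,3) -> caps B=0 W=0
Move 9: B@(2,0) -> caps B=1 W=0
Move 10: W@(0,1) -> caps B=1 W=0
Move 11: B@(0,3) -> caps B=1 W=0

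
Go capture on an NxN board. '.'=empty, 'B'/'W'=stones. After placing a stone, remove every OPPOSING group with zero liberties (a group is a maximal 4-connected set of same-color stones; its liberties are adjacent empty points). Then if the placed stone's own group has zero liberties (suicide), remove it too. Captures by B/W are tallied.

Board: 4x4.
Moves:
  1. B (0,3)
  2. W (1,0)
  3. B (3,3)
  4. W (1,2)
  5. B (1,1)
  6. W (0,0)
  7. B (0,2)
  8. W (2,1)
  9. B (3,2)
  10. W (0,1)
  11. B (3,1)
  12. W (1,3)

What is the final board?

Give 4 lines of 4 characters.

Move 1: B@(0,3) -> caps B=0 W=0
Move 2: W@(1,0) -> caps B=0 W=0
Move 3: B@(3,3) -> caps B=0 W=0
Move 4: W@(1,2) -> caps B=0 W=0
Move 5: B@(1,1) -> caps B=0 W=0
Move 6: W@(0,0) -> caps B=0 W=0
Move 7: B@(0,2) -> caps B=0 W=0
Move 8: W@(2,1) -> caps B=0 W=0
Move 9: B@(3,2) -> caps B=0 W=0
Move 10: W@(0,1) -> caps B=0 W=1
Move 11: B@(3,1) -> caps B=0 W=1
Move 12: W@(1,3) -> caps B=0 W=3

Answer: WW..
W.WW
.W..
.BBB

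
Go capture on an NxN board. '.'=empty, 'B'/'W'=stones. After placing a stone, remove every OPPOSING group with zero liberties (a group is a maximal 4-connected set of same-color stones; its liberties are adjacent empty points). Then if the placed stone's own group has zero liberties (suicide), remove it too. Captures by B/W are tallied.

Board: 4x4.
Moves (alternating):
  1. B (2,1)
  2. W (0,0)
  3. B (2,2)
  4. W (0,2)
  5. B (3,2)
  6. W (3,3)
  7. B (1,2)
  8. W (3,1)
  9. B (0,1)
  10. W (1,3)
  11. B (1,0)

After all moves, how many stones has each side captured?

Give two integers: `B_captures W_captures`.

Move 1: B@(2,1) -> caps B=0 W=0
Move 2: W@(0,0) -> caps B=0 W=0
Move 3: B@(2,2) -> caps B=0 W=0
Move 4: W@(0,2) -> caps B=0 W=0
Move 5: B@(3,2) -> caps B=0 W=0
Move 6: W@(3,3) -> caps B=0 W=0
Move 7: B@(1,2) -> caps B=0 W=0
Move 8: W@(3,1) -> caps B=0 W=0
Move 9: B@(0,1) -> caps B=0 W=0
Move 10: W@(1,3) -> caps B=0 W=0
Move 11: B@(1,0) -> caps B=1 W=0

Answer: 1 0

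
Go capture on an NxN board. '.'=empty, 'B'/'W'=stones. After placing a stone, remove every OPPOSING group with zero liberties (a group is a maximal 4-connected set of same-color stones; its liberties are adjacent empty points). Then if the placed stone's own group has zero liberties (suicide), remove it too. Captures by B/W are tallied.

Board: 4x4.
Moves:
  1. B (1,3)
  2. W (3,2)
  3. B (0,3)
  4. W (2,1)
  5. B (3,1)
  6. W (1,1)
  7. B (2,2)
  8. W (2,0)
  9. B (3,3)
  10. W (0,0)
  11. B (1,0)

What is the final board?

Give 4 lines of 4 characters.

Move 1: B@(1,3) -> caps B=0 W=0
Move 2: W@(3,2) -> caps B=0 W=0
Move 3: B@(0,3) -> caps B=0 W=0
Move 4: W@(2,1) -> caps B=0 W=0
Move 5: B@(3,1) -> caps B=0 W=0
Move 6: W@(1,1) -> caps B=0 W=0
Move 7: B@(2,2) -> caps B=0 W=0
Move 8: W@(2,0) -> caps B=0 W=0
Move 9: B@(3,3) -> caps B=1 W=0
Move 10: W@(0,0) -> caps B=1 W=0
Move 11: B@(1,0) -> caps B=1 W=0

Answer: W..B
.W.B
WWB.
.B.B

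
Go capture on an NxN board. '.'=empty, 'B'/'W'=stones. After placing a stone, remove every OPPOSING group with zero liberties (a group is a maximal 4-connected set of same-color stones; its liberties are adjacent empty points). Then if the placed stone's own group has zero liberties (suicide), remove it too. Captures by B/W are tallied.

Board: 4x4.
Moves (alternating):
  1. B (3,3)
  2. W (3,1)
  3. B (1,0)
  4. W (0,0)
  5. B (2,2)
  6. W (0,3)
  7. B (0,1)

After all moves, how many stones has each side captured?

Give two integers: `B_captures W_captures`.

Move 1: B@(3,3) -> caps B=0 W=0
Move 2: W@(3,1) -> caps B=0 W=0
Move 3: B@(1,0) -> caps B=0 W=0
Move 4: W@(0,0) -> caps B=0 W=0
Move 5: B@(2,2) -> caps B=0 W=0
Move 6: W@(0,3) -> caps B=0 W=0
Move 7: B@(0,1) -> caps B=1 W=0

Answer: 1 0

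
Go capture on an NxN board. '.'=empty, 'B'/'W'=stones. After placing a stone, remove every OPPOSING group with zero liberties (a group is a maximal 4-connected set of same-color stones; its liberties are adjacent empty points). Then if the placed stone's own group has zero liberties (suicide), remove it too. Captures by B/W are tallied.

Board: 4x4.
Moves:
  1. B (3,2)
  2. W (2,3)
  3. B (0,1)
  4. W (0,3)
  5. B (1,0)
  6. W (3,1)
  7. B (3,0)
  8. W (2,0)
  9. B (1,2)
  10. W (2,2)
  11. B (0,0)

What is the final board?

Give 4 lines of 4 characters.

Move 1: B@(3,2) -> caps B=0 W=0
Move 2: W@(2,3) -> caps B=0 W=0
Move 3: B@(0,1) -> caps B=0 W=0
Move 4: W@(0,3) -> caps B=0 W=0
Move 5: B@(1,0) -> caps B=0 W=0
Move 6: W@(3,1) -> caps B=0 W=0
Move 7: B@(3,0) -> caps B=0 W=0
Move 8: W@(2,0) -> caps B=0 W=1
Move 9: B@(1,2) -> caps B=0 W=1
Move 10: W@(2,2) -> caps B=0 W=1
Move 11: B@(0,0) -> caps B=0 W=1

Answer: BB.W
B.B.
W.WW
.WB.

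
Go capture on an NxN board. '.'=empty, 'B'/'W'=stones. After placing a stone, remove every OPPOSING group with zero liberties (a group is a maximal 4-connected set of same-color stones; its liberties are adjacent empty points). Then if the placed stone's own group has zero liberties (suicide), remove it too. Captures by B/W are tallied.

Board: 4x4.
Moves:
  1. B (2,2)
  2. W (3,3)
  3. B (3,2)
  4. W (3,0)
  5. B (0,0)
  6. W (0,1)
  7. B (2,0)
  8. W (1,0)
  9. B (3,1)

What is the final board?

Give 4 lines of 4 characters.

Move 1: B@(2,2) -> caps B=0 W=0
Move 2: W@(3,3) -> caps B=0 W=0
Move 3: B@(3,2) -> caps B=0 W=0
Move 4: W@(3,0) -> caps B=0 W=0
Move 5: B@(0,0) -> caps B=0 W=0
Move 6: W@(0,1) -> caps B=0 W=0
Move 7: B@(2,0) -> caps B=0 W=0
Move 8: W@(1,0) -> caps B=0 W=1
Move 9: B@(3,1) -> caps B=1 W=1

Answer: .W..
W...
B.B.
.BBW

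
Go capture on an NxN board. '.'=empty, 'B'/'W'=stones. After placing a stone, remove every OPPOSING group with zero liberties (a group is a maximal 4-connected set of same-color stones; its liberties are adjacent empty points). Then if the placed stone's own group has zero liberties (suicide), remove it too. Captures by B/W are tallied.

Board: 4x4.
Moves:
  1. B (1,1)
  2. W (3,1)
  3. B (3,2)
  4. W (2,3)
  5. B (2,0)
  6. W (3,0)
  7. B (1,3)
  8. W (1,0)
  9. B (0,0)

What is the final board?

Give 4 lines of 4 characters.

Answer: B...
.B.B
B..W
WWB.

Derivation:
Move 1: B@(1,1) -> caps B=0 W=0
Move 2: W@(3,1) -> caps B=0 W=0
Move 3: B@(3,2) -> caps B=0 W=0
Move 4: W@(2,3) -> caps B=0 W=0
Move 5: B@(2,0) -> caps B=0 W=0
Move 6: W@(3,0) -> caps B=0 W=0
Move 7: B@(1,3) -> caps B=0 W=0
Move 8: W@(1,0) -> caps B=0 W=0
Move 9: B@(0,0) -> caps B=1 W=0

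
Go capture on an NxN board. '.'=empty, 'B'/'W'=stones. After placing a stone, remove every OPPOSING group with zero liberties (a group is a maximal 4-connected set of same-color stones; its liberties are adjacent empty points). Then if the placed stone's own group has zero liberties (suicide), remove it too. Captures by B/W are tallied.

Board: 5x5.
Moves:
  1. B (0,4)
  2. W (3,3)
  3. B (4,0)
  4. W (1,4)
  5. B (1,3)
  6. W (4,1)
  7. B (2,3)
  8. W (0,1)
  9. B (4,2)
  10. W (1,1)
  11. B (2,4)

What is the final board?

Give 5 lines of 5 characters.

Answer: .W..B
.W.B.
...BB
...W.
BWB..

Derivation:
Move 1: B@(0,4) -> caps B=0 W=0
Move 2: W@(3,3) -> caps B=0 W=0
Move 3: B@(4,0) -> caps B=0 W=0
Move 4: W@(1,4) -> caps B=0 W=0
Move 5: B@(1,3) -> caps B=0 W=0
Move 6: W@(4,1) -> caps B=0 W=0
Move 7: B@(2,3) -> caps B=0 W=0
Move 8: W@(0,1) -> caps B=0 W=0
Move 9: B@(4,2) -> caps B=0 W=0
Move 10: W@(1,1) -> caps B=0 W=0
Move 11: B@(2,4) -> caps B=1 W=0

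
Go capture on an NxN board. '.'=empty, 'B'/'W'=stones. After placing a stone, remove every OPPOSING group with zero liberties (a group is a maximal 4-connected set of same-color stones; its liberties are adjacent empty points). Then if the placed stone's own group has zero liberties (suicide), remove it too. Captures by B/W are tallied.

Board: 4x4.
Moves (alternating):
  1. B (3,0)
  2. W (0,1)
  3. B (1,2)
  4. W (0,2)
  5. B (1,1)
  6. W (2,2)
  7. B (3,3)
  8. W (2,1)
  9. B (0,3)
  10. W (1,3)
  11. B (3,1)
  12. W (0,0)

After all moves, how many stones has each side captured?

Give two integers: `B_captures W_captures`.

Move 1: B@(3,0) -> caps B=0 W=0
Move 2: W@(0,1) -> caps B=0 W=0
Move 3: B@(1,2) -> caps B=0 W=0
Move 4: W@(0,2) -> caps B=0 W=0
Move 5: B@(1,1) -> caps B=0 W=0
Move 6: W@(2,2) -> caps B=0 W=0
Move 7: B@(3,3) -> caps B=0 W=0
Move 8: W@(2,1) -> caps B=0 W=0
Move 9: B@(0,3) -> caps B=0 W=0
Move 10: W@(1,3) -> caps B=0 W=1
Move 11: B@(3,1) -> caps B=0 W=1
Move 12: W@(0,0) -> caps B=0 W=1

Answer: 0 1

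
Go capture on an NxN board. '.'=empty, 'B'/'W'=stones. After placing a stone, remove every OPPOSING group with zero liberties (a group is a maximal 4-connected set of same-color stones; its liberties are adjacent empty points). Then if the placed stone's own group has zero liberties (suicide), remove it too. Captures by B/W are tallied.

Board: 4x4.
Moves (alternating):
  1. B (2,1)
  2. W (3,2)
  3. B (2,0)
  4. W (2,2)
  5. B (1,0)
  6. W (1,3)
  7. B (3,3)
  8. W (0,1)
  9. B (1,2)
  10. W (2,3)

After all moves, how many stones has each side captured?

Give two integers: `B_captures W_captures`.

Answer: 0 1

Derivation:
Move 1: B@(2,1) -> caps B=0 W=0
Move 2: W@(3,2) -> caps B=0 W=0
Move 3: B@(2,0) -> caps B=0 W=0
Move 4: W@(2,2) -> caps B=0 W=0
Move 5: B@(1,0) -> caps B=0 W=0
Move 6: W@(1,3) -> caps B=0 W=0
Move 7: B@(3,3) -> caps B=0 W=0
Move 8: W@(0,1) -> caps B=0 W=0
Move 9: B@(1,2) -> caps B=0 W=0
Move 10: W@(2,3) -> caps B=0 W=1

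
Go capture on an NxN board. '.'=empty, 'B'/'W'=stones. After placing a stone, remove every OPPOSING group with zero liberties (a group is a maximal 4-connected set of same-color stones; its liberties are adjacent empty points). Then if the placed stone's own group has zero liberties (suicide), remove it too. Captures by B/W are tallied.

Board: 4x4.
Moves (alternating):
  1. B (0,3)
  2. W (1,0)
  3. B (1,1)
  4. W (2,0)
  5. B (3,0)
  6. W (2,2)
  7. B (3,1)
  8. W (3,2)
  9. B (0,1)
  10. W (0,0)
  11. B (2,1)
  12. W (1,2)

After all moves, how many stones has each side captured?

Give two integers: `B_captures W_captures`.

Answer: 3 0

Derivation:
Move 1: B@(0,3) -> caps B=0 W=0
Move 2: W@(1,0) -> caps B=0 W=0
Move 3: B@(1,1) -> caps B=0 W=0
Move 4: W@(2,0) -> caps B=0 W=0
Move 5: B@(3,0) -> caps B=0 W=0
Move 6: W@(2,2) -> caps B=0 W=0
Move 7: B@(3,1) -> caps B=0 W=0
Move 8: W@(3,2) -> caps B=0 W=0
Move 9: B@(0,1) -> caps B=0 W=0
Move 10: W@(0,0) -> caps B=0 W=0
Move 11: B@(2,1) -> caps B=3 W=0
Move 12: W@(1,2) -> caps B=3 W=0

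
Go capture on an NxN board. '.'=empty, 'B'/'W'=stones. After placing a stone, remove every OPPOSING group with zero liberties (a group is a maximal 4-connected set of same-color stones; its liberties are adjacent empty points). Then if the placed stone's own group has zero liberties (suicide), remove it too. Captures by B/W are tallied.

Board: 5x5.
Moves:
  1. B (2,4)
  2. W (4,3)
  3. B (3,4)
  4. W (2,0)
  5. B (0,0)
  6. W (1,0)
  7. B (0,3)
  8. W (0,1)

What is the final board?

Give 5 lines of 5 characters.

Answer: .W.B.
W....
W...B
....B
...W.

Derivation:
Move 1: B@(2,4) -> caps B=0 W=0
Move 2: W@(4,3) -> caps B=0 W=0
Move 3: B@(3,4) -> caps B=0 W=0
Move 4: W@(2,0) -> caps B=0 W=0
Move 5: B@(0,0) -> caps B=0 W=0
Move 6: W@(1,0) -> caps B=0 W=0
Move 7: B@(0,3) -> caps B=0 W=0
Move 8: W@(0,1) -> caps B=0 W=1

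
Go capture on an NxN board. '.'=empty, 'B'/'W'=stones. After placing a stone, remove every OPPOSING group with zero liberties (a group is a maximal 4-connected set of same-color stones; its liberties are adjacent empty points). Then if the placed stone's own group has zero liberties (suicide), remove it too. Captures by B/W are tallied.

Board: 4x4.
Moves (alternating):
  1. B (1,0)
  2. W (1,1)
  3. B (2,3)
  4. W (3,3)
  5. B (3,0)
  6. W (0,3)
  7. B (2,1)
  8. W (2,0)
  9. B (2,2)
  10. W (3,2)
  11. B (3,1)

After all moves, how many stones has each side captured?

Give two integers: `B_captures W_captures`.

Move 1: B@(1,0) -> caps B=0 W=0
Move 2: W@(1,1) -> caps B=0 W=0
Move 3: B@(2,3) -> caps B=0 W=0
Move 4: W@(3,3) -> caps B=0 W=0
Move 5: B@(3,0) -> caps B=0 W=0
Move 6: W@(0,3) -> caps B=0 W=0
Move 7: B@(2,1) -> caps B=0 W=0
Move 8: W@(2,0) -> caps B=0 W=0
Move 9: B@(2,2) -> caps B=0 W=0
Move 10: W@(3,2) -> caps B=0 W=0
Move 11: B@(3,1) -> caps B=2 W=0

Answer: 2 0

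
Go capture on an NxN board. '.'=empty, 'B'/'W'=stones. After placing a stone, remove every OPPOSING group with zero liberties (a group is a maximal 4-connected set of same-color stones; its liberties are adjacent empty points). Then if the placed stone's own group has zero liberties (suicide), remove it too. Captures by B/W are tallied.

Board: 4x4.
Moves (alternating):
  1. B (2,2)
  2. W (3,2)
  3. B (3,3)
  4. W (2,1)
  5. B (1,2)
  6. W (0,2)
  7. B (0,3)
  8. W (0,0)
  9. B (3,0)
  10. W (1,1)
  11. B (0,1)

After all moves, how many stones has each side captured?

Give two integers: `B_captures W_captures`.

Move 1: B@(2,2) -> caps B=0 W=0
Move 2: W@(3,2) -> caps B=0 W=0
Move 3: B@(3,3) -> caps B=0 W=0
Move 4: W@(2,1) -> caps B=0 W=0
Move 5: B@(1,2) -> caps B=0 W=0
Move 6: W@(0,2) -> caps B=0 W=0
Move 7: B@(0,3) -> caps B=0 W=0
Move 8: W@(0,0) -> caps B=0 W=0
Move 9: B@(3,0) -> caps B=0 W=0
Move 10: W@(1,1) -> caps B=0 W=0
Move 11: B@(0,1) -> caps B=1 W=0

Answer: 1 0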